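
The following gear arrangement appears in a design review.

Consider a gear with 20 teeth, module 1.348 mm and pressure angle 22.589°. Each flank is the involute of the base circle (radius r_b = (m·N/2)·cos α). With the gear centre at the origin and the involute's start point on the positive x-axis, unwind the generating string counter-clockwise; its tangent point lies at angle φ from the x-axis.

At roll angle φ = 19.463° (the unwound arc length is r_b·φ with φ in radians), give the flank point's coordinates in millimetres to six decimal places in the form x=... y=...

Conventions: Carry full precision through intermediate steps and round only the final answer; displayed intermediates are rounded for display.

topology: single-mesh involute geometry — m = 1.348, N = 20
pitch radius r_p = m·N/2 = 1.348·20/2 = 13.480000
base radius r_b = r_p·cos α = 13.480000·cos 22.589° = 12.445868
roll angle φ = 19.463° = 0.33969343 rad
x = r_b·(cos φ + φ·sin φ) = 13.143360
y = r_b·(sin φ − φ·cos φ) = 0.160748

x=13.143360 y=0.160748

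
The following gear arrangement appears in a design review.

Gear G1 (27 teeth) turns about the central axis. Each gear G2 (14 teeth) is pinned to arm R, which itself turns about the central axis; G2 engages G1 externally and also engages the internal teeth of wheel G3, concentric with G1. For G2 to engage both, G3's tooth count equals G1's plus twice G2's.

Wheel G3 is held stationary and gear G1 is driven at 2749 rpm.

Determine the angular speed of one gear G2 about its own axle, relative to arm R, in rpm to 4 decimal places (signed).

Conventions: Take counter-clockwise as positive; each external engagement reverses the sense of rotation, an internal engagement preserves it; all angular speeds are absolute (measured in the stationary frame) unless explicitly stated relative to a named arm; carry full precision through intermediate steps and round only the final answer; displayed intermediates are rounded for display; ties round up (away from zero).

planetary set (27T centre, 14T on arm, 55T internal) — Willis relation
normalise by the input: solve with ω_sun = 1, then scale by 2749 rpm
ring teeth: 27 + 2·14 = 55
27(ω_sun−ω_arm) = −55(ω_ring−ω_arm),  ω_ring = 0, ω_sun = 1
27(1−ω_arm) = −55(0−ω_arm)  ⇒  82·ω_arm = 27  ⇒  ω_arm = 27/82
sun–planet mesh: 27·(1−27/82) = −14·(ω_p−ω_arm)  ⇒  ω_p−ω_arm = -1485/1148
scale: ω_p−ω_arm = -1485/1148 × 2749 rpm = -3555.9800 rpm

-3555.9800 rpm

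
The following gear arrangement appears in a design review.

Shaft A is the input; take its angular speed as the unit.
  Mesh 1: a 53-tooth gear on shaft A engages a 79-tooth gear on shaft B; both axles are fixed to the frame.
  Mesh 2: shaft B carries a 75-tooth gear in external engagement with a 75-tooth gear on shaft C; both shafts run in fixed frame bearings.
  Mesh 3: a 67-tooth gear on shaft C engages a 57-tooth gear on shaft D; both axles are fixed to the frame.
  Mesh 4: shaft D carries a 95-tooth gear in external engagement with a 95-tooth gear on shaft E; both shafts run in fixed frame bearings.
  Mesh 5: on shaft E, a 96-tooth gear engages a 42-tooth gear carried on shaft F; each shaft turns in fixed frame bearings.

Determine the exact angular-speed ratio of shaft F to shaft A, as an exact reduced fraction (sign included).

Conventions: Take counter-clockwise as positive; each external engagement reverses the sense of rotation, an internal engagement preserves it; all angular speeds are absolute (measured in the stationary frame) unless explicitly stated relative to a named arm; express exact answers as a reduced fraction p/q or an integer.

-56816/31521

class = fixed-axis compound train [5 meshes; 5 ratios multiply, 5 sense flips]
mesh 1 [53T→79T]: running ratio 53/79, sense −
mesh 2 [75T→75T]: running ratio 53/79, sense +
mesh 3 [67T→57T]: running ratio 3551/4503, sense −
mesh 4 [95T→95T]: running ratio 3551/4503, sense +
mesh 5 [96T→42T]: running ratio 56816/31521, sense −
ω_out/ω_in = -56816/31521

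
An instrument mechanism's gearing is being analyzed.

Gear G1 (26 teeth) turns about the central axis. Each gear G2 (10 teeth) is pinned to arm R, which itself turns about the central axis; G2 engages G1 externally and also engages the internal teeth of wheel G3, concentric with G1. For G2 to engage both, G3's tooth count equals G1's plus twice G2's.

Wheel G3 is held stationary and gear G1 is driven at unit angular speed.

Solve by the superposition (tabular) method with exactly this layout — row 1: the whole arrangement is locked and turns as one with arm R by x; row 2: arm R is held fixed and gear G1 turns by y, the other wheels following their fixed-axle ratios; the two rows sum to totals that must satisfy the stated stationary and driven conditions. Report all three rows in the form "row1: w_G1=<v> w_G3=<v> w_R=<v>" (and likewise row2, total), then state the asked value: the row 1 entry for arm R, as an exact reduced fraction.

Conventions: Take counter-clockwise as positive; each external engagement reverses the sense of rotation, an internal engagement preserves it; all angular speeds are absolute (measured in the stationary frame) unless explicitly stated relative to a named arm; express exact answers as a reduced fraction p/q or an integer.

row1: w_G1=13/36 w_G3=13/36 w_R=13/36
row2: w_G1=23/36 w_G3=-13/36 w_R=0
total: w_G1=1 w_G3=0 w_R=13/36
asked value: 13/36

class = planetary set [G3 = 26+2·10 = 46; Willis about the carrier]
superposition row 1 [locked train]: every member turns x
superposition row 2 [arm held]: sun y, ring −(26/46)·y, arm 0
boundary: total ω_ring = x − (26/46)·y = 0 and total ω_sun = x + y = 1  ⇒  y = 23/36, x = 13/36
row 2 ring = −(26/46)·23/36 = -13/36
totals (row 1 + row 2): sun 13/36 + 23/36 = 1, ring 13/36 + (-13/36) = 0, arm 13/36 + 0 = 13/36
asked cell (row1, arm) = 13/36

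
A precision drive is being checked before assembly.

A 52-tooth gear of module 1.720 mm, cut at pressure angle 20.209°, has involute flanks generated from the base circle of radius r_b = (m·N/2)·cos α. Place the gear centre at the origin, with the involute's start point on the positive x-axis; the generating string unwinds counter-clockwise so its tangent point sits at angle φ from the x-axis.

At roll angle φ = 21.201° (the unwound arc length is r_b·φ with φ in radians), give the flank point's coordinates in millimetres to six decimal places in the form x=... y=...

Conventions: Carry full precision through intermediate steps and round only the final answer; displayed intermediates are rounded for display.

x=44.742445 y=0.699084

class = single-mesh tooth geometry [base-circle involute, m = 1.720, 52T]
pitch radius r_p = m·N/2 = 1.720·52/2 = 44.720000
base radius r_b = r_p·cos α = 44.720000·cos 20.209° = 41.966982
roll angle φ = 21.201° = 0.37002725 rad
x = r_b·(cos φ + φ·sin φ) = 44.742445
y = r_b·(sin φ − φ·cos φ) = 0.699084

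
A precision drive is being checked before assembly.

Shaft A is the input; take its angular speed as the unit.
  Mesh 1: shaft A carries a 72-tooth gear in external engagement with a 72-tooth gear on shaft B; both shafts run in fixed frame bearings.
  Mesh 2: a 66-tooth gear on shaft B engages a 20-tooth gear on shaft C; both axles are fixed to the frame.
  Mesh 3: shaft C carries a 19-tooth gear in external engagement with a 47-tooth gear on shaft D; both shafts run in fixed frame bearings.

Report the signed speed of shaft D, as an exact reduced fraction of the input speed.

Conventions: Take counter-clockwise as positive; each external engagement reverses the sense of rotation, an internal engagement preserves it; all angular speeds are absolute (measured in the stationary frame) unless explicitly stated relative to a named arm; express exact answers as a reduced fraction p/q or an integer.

3-mesh fixed-axis compound train (all bearings frame-fixed)
mesh 1 [72T→72T]: |ω|/ω_in = 1×72/72 = 1, sense flips to −
mesh 2 [66T→20T]: |ω|/ω_in = 1×66/20 = 33/10, sense flips to +
mesh 3 [19T→47T]: |ω|/ω_in = (33/10)×19/47 = 627/470, sense flips to −
signed output speed (× input speed) = -627/470

-627/470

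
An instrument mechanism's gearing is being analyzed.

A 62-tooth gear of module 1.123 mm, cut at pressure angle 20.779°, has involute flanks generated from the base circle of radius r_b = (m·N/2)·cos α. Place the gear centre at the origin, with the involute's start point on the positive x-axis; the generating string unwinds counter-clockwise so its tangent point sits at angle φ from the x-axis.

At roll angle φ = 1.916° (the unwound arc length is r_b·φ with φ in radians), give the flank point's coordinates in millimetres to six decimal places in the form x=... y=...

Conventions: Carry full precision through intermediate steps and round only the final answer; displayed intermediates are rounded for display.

x=32.566809 y=0.000406

recognized (one wheel, involute flank): single-mesh tooth geometry, m = 1.123, N = 62
pitch radius r_p = m·N/2 = 1.123·62/2 = 34.813000
base radius r_b = r_p·cos α = 34.813000·cos 20.779° = 32.548615
roll angle φ = 1.916° = 0.03344051 rad
x = r_b·(cos φ + φ·sin φ) = 32.566809
y = r_b·(sin φ − φ·cos φ) = 0.000406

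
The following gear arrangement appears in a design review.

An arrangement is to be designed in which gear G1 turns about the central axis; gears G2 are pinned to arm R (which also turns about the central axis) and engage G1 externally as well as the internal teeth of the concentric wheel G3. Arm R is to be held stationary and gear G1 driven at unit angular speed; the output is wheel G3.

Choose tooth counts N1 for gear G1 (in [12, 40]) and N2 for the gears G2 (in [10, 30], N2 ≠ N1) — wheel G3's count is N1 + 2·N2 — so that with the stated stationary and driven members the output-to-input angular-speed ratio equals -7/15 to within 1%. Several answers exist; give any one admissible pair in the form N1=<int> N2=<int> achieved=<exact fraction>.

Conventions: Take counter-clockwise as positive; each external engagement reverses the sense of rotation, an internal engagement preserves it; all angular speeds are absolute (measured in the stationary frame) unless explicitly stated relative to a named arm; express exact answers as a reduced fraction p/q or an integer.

design class (target -7/15): planetary set
Willis with ω_arm = 0: ω_ring/ω_sun = −N1/N3; set equal to -7/15  ⇒  N3/N1 = −1/(-7/15) = 15/7
N3 = N1 + 2·N2  ⇒  N2/N1 = (N3/N1 − 1)/2 = (15/7 − 1)/2 = 4/7
smallest multiple with N1 ≥ 12 and N2 ≥ 10: k = 3  ⇒  N1 = 3·7 = 21, N2 = 3·4 = 12 (N1 ≤ 40, N2 ≤ 30, N2 ≠ N1 ✓), N3 = 21 + 2·12 = 45
check: −N1/N3 with N1 = 21, N3 = 45 gives -7/15; |achieved − target| = 0 ≤ 7/1500 ✓

N1=21 N2=12 achieved=-7/15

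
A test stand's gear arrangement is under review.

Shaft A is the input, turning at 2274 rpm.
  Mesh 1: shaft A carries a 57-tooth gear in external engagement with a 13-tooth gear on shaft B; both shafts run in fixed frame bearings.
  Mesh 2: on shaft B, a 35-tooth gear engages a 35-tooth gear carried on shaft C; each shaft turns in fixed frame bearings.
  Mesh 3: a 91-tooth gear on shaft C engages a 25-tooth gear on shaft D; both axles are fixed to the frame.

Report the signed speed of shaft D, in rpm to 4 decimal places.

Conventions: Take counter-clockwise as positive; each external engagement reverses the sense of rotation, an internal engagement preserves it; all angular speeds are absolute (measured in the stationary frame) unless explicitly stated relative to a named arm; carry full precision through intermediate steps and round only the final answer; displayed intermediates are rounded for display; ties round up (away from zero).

-36293.0400 rpm

topology: fixed-axis compound train — 3 meshes, A→D
mesh 1 [57T→13T]: ω = 2274.0000×57/13 = 9970.6154 rpm, sense flips to −
mesh 2 [35T→35T]: ω = 9970.6154×35/35 = 9970.6154 rpm, sense flips to +
mesh 3 [91T→25T]: ω = 9970.6154×91/25 = 36293.0400 rpm, sense flips to −
signed output speed = -36293.0400 rpm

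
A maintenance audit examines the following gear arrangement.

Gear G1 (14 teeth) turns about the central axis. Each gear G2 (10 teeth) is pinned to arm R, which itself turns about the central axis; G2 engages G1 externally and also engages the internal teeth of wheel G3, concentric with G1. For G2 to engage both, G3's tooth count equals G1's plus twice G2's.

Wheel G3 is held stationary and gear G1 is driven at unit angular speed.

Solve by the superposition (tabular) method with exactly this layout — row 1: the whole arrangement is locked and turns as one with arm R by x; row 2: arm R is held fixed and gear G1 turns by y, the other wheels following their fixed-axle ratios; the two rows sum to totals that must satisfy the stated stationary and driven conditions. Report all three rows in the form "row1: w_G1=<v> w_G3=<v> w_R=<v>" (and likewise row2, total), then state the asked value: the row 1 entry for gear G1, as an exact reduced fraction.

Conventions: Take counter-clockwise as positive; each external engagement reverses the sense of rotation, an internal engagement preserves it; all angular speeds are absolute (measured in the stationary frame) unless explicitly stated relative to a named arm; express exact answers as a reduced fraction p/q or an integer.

row1: w_G1=7/24 w_G3=7/24 w_R=7/24
row2: w_G1=17/24 w_G3=-7/24 w_R=0
total: w_G1=1 w_G3=0 w_R=7/24
asked value: 7/24

topology: planetary set — G1 14T / G2 10T / G3 34T, arm = carrier (Willis)
row 1 (train locked, turned with arm): all members turn x
row 2: sun turns y, ring = −(14/34)·y, arm 0
boundary: total ω_ring = x − (14/34)·y = 0 and total ω_sun = x + y = 1  ⇒  y = 17/24, x = 7/24
row 2 ring = −(14/34)·17/24 = -7/24
totals (row 1 + row 2): sun 7/24 + 17/24 = 1, ring 7/24 + (-7/24) = 0, arm 7/24 + 0 = 7/24
asked cell (row1, sun) = 7/24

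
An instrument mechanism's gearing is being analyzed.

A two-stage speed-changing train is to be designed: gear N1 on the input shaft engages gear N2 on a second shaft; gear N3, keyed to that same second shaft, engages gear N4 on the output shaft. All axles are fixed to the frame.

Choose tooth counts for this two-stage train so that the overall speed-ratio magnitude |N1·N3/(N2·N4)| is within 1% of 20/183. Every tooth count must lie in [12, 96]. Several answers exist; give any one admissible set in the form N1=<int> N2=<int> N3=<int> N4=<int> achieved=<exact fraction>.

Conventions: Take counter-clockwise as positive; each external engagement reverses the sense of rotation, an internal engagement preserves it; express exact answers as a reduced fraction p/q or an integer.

N1=12 N2=27 N3=15 N4=61 achieved=20/183

design class (target 20/183): fixed-axis compound train
target = 20/183 in lowest terms: an exact hit needs N1·N3 = k·20 and N2·N4 = k·183 for one integer k, every count in [12, 96]; additionally prefer no 1:1 stage (N1 ≠ N2, N3 ≠ N4)
k = 1…8: no 1:1-free in-range split of k·20 and k·183 into factor pairs; take k = 9
k = 9: N1·N3 = 180 = 12·15, N2·N4 = 1647 = 27·61
achieved = 12·15/(27·61) = 20/183; |achieved − target| = 0 ≤ 1/915 ✓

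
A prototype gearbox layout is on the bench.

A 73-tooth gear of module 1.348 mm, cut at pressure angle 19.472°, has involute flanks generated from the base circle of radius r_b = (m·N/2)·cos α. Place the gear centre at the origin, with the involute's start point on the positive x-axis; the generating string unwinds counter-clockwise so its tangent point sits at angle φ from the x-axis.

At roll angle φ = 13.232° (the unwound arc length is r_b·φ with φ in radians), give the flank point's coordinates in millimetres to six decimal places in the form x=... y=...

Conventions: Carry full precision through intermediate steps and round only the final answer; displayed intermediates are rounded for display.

x=47.608452 y=0.189441

class = single-mesh tooth geometry [base-circle involute, m = 1.348, 73T]
pitch radius r_p = m·N/2 = 1.348·73/2 = 49.202000
base radius r_b = r_p·cos α = 49.202000·cos 19.472° = 46.387867
roll angle φ = 13.232° = 0.23094197 rad
x = r_b·(cos φ + φ·sin φ) = 47.608452
y = r_b·(sin φ − φ·cos φ) = 0.189441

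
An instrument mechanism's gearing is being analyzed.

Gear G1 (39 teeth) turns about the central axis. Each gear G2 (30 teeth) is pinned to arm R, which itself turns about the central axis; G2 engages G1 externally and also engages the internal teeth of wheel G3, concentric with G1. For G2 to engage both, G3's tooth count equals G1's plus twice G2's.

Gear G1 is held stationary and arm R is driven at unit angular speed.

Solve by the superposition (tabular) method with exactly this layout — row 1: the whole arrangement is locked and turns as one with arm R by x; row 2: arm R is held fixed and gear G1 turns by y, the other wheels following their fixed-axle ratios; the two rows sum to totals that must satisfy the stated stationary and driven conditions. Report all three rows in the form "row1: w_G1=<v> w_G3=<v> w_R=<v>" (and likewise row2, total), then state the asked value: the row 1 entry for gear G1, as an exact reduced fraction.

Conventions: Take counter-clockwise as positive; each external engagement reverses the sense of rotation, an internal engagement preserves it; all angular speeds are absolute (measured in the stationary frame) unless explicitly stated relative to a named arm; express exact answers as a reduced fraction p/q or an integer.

planetary set (39T centre, 30T on arm, 99T internal) — Willis relation
superposition row 1 [locked train]: every member turns x
row 2 — arm fixed, fixed-axis ratios: sun y, ring −(39/99)·y, arm 0
boundary: total ω_sun = x + y = 0 and total ω_arm = x = 1  ⇒  y = -1, x = 1
row 2 ring = −(39/99)·(-1) = 13/33
totals (row 1 + row 2): sun 1 + (-1) = 0, ring 1 + 13/33 = 46/33, arm 1 + 0 = 1
asked cell (row1, sun) = 1

row1: w_G1=1 w_G3=1 w_R=1
row2: w_G1=-1 w_G3=13/33 w_R=0
total: w_G1=0 w_G3=46/33 w_R=1
asked value: 1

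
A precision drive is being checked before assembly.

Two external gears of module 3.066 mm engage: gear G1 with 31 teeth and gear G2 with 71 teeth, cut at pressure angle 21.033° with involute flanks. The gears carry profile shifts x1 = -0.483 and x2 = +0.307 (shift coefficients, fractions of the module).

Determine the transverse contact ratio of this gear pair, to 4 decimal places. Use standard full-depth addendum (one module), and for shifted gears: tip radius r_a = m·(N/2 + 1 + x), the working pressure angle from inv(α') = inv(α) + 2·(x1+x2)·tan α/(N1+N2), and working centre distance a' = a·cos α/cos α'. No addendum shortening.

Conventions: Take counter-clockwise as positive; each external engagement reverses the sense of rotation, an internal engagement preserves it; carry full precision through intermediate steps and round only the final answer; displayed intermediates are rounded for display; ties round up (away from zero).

class = single-mesh tooth geometry [involute pair 31T × 71T, m = 3.066]
base radii: r_b1 = 44.356726, r_b2 = 101.591212
tip radii: r_a1 = 49.108122, r_a2 = 112.850262
inv(α') = inv(21.033°) + 2·(-0.483+0.307)·tan α/(31+71) = 0.01610292  ⇒  α' = 20.50440°
a' = a·cos α / cos α' = 156.3660·cos 21.033°/cos 20.50440° = 155.819859
action lengths: √(r_a1²−r_b1²) = 21.073407, √(r_a2²−r_b2²) = 49.136619
base pitch p_b = π·m·cos α = 8.990372
CR = (21.073407 + 49.136619 − 155.819859·sin 20.50440°)/8.990372 = 1.738477
contact ratio ≈ 1.7385

1.7385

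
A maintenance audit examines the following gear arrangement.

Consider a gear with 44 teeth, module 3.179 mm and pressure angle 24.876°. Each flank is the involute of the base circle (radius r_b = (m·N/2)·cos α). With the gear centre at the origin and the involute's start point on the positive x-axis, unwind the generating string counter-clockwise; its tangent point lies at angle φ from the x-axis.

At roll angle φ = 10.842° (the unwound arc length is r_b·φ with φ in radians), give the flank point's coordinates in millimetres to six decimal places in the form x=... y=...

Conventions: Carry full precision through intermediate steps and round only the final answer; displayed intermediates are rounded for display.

x=64.575001 y=0.142794

class = single-mesh tooth geometry [base-circle involute, m = 3.179, 44T]
pitch radius r_p = m·N/2 = 3.179·44/2 = 69.938000
base radius r_b = r_p·cos α = 69.938000·cos 24.876° = 63.449173
roll angle φ = 10.842° = 0.18922860 rad
x = r_b·(cos φ + φ·sin φ) = 64.575001
y = r_b·(sin φ − φ·cos φ) = 0.142794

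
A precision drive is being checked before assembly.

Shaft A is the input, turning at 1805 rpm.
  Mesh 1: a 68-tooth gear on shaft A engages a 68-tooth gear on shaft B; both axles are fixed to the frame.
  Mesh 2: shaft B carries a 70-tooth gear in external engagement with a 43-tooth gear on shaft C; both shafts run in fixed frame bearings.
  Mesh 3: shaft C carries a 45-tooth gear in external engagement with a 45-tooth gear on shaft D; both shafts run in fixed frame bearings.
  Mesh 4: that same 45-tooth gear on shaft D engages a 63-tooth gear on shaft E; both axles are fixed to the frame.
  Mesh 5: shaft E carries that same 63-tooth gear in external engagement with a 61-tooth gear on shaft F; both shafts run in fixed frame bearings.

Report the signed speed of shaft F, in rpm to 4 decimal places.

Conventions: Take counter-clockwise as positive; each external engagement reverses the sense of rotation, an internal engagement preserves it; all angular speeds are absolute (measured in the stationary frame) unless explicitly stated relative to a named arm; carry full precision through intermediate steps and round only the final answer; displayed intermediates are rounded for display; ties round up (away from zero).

class = fixed-axis compound train [5 meshes; 5 ratios multiply, 5 sense flips]
mesh 1 [68T→68T]: ω = 1805.0000×68/68 = 1805.0000 rpm, sense flips to −
mesh 2 [70T→43T]: ω = 1805.0000×70/43 = 2938.3721 rpm, sense flips to +
mesh 3 [45T→45T]: ω = 2938.3721×45/45 = 2938.3721 rpm, sense flips to −
mesh 4 [45T→63T]: ω = 2938.3721×45/63 = 2098.8372 rpm, sense flips to +
mesh 5 [63T→61T]: ω = 2098.8372×63/61 = 2167.6515 rpm, sense flips to −
signed output speed = -2167.6515 rpm

-2167.6515 rpm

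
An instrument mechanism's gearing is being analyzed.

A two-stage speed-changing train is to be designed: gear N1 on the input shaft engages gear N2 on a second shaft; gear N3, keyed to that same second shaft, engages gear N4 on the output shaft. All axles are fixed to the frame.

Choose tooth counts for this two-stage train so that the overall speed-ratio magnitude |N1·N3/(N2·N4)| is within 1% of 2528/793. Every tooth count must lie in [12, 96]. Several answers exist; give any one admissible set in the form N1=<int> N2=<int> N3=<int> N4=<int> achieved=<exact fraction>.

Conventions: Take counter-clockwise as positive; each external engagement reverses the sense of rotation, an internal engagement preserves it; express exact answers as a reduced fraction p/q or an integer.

N1=32 N2=13 N3=79 N4=61 achieved=2528/793

class = fixed-axis compound train [2-stage, 2528/793 wanted]
target = 2528/793 in lowest terms: an exact hit needs N1·N3 = k·2528 and N2·N4 = k·793 for one integer k, every count in [12, 96]; additionally prefer no 1:1 stage (N1 ≠ N2, N3 ≠ N4)
k = 1: N1·N3 = 2528 = 32·79, N2·N4 = 793 = 13·61
achieved = 32·79/(13·61) = 2528/793; |achieved − target| = 0 ≤ 632/19825 ✓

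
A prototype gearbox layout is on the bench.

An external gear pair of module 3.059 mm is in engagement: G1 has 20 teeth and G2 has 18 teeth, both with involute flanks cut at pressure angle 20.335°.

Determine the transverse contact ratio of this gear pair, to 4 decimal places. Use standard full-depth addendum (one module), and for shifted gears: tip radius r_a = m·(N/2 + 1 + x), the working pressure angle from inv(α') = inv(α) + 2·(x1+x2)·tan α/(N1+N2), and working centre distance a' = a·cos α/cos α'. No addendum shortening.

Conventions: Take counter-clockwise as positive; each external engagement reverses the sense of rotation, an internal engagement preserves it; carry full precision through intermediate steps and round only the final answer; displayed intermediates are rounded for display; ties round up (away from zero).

1.5321

topology: single-mesh involute geometry — m = 3.059, 20T/18T pair
base radii: r_b1 = 28.683534, r_b2 = 25.815181
tip radii: r_a1 = 33.649000, r_a2 = 30.590000
no profile shift: α' = α, a' = a
action lengths: √(r_a1²−r_b1²) = 17.592898, √(r_a2²−r_b2²) = 16.411110
base pitch p_b = π·m·cos α = 9.011198
CR = (17.592898 + 16.411110 − 58.121000·sin 20.33500°)/9.011198 = 1.532145
contact ratio ≈ 1.5321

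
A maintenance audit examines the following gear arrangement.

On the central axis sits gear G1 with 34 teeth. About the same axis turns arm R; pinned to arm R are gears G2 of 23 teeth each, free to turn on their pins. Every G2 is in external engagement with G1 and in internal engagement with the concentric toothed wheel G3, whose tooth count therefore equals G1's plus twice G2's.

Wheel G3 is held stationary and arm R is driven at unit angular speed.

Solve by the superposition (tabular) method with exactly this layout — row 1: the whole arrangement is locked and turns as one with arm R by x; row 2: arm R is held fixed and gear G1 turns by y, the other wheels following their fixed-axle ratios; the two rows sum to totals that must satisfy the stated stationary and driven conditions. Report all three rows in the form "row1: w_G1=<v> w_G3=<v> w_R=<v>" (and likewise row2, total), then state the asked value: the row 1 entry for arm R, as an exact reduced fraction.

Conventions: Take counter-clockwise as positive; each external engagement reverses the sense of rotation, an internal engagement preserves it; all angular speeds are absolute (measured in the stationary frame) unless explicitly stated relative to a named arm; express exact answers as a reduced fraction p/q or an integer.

planetary set (34T centre, 23T on arm, 80T internal) — Willis relation
row 1: whole set turns with the arm by x
row 2 (arm held, sun turns y): ω_ring = −(34/80)·y, ω_arm = 0
boundary: total ω_ring = x − (34/80)·y = 0 and total ω_arm = x = 1  ⇒  y = 40/17, x = 1
row 2 ring = −(34/80)·40/17 = -1
totals (row 1 + row 2): sun 1 + 40/17 = 57/17, ring 1 + (-1) = 0, arm 1 + 0 = 1
asked cell (row1, arm) = 1

row1: w_G1=1 w_G3=1 w_R=1
row2: w_G1=40/17 w_G3=-1 w_R=0
total: w_G1=57/17 w_G3=0 w_R=1
asked value: 1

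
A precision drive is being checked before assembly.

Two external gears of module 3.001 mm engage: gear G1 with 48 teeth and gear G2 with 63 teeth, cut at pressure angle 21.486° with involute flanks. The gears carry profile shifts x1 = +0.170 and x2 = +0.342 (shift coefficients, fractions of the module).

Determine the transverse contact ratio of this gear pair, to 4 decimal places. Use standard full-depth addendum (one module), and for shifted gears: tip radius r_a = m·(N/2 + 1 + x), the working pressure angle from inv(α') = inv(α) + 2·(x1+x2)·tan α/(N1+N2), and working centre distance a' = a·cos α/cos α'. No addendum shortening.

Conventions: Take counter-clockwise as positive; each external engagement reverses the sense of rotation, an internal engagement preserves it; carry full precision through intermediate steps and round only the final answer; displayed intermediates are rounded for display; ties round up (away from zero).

recognized (one external pair, fixed centres): single-mesh tooth geometry, m = 3.001, N1 = 48, N2 = 63
base radii: r_b1 = 67.018843, r_b2 = 87.962231
tip radii: r_a1 = 75.535170, r_a2 = 98.558842
inv(α') = inv(21.486°) + 2·(+0.170+0.342)·tan α/(48+63) = 0.02225811  ⇒  α' = 22.74534°
a' = a·cos α / cos α' = 166.5555·cos 21.486°/cos 22.74534° = 168.049913
action lengths: √(r_a1²−r_b1²) = 34.843028, √(r_a2²−r_b2²) = 44.457746
base pitch p_b = π·m·cos α = 8.772746
CR = (34.843028 + 44.457746 − 168.049913·sin 22.74534°)/8.772746 = 1.633083
contact ratio ≈ 1.6331

1.6331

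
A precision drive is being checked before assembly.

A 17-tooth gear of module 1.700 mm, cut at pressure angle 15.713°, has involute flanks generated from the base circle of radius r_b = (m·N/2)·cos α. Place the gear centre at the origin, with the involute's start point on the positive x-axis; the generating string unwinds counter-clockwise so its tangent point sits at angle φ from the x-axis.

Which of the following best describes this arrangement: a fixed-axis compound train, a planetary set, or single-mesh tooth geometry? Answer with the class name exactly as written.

single-mesh tooth geometry

single-mesh involute tooth geometry (17T wheel at module 1.700)
classification: single-mesh tooth geometry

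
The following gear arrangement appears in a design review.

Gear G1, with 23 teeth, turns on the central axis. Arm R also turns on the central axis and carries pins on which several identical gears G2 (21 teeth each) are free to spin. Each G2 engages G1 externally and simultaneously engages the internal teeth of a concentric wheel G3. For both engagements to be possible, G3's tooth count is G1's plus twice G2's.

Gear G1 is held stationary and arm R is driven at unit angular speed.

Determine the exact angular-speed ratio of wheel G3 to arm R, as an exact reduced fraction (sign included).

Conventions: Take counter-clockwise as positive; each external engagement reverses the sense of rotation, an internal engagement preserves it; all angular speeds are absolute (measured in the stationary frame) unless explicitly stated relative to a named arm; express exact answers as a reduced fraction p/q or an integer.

planetary set (23T centre, 21T on arm, 65T internal) — Willis relation
ring teeth: 23 + 2·21 = 65
23(ω_sun−ω_arm) = −65(ω_ring−ω_arm),  ω_sun = 0, ω_arm = 1
ω_ring = 1 − (23/65)(0−1) = 88/65
ω_out/ω_in = 88/65

88/65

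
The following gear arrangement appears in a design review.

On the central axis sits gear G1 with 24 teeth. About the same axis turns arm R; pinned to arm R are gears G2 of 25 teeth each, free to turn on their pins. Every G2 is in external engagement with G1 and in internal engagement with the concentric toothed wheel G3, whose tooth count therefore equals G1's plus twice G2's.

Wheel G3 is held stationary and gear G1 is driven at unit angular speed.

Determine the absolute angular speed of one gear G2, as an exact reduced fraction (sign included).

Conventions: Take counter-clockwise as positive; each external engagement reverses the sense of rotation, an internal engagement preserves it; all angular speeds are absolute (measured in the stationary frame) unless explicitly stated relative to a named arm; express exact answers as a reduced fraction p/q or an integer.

planetary set (24T centre, 25T on arm, 74T internal) — Willis relation
ring teeth: 24 + 2·25 = 74
24(ω_sun−ω_arm) = −74(ω_ring−ω_arm),  ω_ring = 0, ω_sun = 1
24(1−ω_arm) = −74(0−ω_arm)  ⇒  98·ω_arm = 24  ⇒  ω_arm = 12/49
sun–planet mesh: 24·(1−12/49) = −25·(ω_p−ω_arm)  ⇒  ω_p−ω_arm = -888/1225
ω_p = 12/49 − 888/1225 = -12/25
exact speed ratio = -12/25

-12/25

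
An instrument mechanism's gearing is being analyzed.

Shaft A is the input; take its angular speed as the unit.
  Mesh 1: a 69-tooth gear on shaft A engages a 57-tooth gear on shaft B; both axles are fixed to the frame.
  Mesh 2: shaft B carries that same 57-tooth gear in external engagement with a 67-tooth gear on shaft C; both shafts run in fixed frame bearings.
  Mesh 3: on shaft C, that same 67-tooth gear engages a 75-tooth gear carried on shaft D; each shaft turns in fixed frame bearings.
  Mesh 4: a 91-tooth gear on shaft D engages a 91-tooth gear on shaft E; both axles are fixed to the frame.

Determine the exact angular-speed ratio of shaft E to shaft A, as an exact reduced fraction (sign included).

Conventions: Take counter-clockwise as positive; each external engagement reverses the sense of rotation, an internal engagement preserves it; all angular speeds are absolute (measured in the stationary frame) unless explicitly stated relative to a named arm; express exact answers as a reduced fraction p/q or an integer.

class = fixed-axis compound train [4 meshes; 4 ratios multiply, 4 sense flips]
mesh 1 [69T→57T]: running ratio 23/19, sense −
mesh 2 [57T→67T]: running ratio 69/67, sense +
mesh 3 [67T→75T]: running ratio 23/25, sense −
mesh 4 [91T→91T]: running ratio 23/25, sense +
ω_out/ω_in = 23/25

23/25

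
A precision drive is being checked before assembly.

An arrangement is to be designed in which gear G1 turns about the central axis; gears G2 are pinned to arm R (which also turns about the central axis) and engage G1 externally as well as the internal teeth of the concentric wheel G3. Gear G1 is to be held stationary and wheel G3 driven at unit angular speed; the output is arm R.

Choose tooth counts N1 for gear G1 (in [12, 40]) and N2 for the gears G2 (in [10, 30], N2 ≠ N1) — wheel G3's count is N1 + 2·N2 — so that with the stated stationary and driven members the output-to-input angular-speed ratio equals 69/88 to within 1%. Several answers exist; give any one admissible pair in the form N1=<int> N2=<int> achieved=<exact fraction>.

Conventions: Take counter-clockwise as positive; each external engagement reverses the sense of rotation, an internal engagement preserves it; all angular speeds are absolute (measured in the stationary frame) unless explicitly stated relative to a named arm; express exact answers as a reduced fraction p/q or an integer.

class = planetary set [ratio 69/88 wanted; Willis about the carrier]
Willis with ω_sun = 0: ω_arm/ω_ring = N3/(N1+N3); set equal to 69/88  ⇒  N3/N1 = (69/88)/(1 − 69/88) = 69/19
N3 = N1 + 2·N2  ⇒  N2/N1 = (N3/N1 − 1)/2 = (69/19 − 1)/2 = 25/19
smallest multiple with N1 ≥ 12 and N2 ≥ 10: k = 1  ⇒  N1 = 1·19 = 19, N2 = 1·25 = 25 (N1 ≤ 40, N2 ≤ 30, N2 ≠ N1 ✓), N3 = 19 + 2·25 = 69
check: N3/(N1+N3) with N1 = 19, N3 = 69 gives 69/88; |achieved − target| = 0 ≤ 69/8800 ✓

N1=19 N2=25 achieved=69/88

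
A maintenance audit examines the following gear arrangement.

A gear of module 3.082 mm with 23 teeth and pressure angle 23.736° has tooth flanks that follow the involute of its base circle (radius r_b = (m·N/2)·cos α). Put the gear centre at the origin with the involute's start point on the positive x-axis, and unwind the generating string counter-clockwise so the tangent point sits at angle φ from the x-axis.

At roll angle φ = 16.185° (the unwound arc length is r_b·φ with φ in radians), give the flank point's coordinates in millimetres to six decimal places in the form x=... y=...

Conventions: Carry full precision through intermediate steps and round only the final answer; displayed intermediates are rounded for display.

x=33.713645 y=0.241839

topology: single-mesh involute geometry — m = 3.082, N = 23
pitch radius r_p = m·N/2 = 3.082·23/2 = 35.443000
base radius r_b = r_p·cos α = 35.443000·cos 23.736° = 32.444872
roll angle φ = 16.185° = 0.28248154 rad
x = r_b·(cos φ + φ·sin φ) = 33.713645
y = r_b·(sin φ − φ·cos φ) = 0.241839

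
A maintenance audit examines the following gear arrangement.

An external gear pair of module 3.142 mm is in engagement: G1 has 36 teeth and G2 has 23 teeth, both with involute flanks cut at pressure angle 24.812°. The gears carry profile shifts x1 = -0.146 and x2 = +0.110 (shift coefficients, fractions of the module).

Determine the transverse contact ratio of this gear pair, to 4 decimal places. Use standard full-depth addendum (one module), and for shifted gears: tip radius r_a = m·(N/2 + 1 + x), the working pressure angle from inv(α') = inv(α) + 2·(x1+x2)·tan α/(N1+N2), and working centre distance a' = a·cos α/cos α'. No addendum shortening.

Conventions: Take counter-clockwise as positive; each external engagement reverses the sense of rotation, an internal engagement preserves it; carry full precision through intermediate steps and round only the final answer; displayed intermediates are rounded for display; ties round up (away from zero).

1.4695

class = single-mesh tooth geometry [involute pair 36T × 23T, m = 3.142]
base radii: r_b1 = 51.335294, r_b2 = 32.797549
tip radii: r_a1 = 59.239268, r_a2 = 39.620620
inv(α') = inv(24.812°) + 2·(-0.146+0.110)·tan α/(36+23) = 0.02870377  ⇒  α' = 24.65970°
a' = a·cos α / cos α' = 92.6890·cos 24.812°/cos 24.65970° = 92.575562
action lengths: √(r_a1²−r_b1²) = 29.563128, √(r_a2²−r_b2²) = 22.228683
base pitch p_b = π·m·cos α = 8.959699
CR = (29.563128 + 22.228683 − 92.575562·sin 24.65970°)/8.959699 = 1.469546
contact ratio ≈ 1.4695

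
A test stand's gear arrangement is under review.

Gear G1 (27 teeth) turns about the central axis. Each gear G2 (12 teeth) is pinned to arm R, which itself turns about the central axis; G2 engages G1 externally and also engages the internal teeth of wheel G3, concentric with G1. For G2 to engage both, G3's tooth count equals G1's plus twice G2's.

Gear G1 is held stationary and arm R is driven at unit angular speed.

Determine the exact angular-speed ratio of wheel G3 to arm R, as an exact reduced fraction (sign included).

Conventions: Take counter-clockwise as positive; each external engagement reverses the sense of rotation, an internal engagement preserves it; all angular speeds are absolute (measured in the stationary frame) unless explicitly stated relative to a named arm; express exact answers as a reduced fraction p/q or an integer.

topology: planetary set — G1 27T / G2 12T / G3 51T, arm = carrier (Willis)
ring teeth: 27 + 2·12 = 51
27(ω_sun−ω_arm) = −51(ω_ring−ω_arm),  ω_sun = 0, ω_arm = 1
ω_ring = 1 − (27/51)(0−1) = 26/17
ω_out/ω_in = 26/17

26/17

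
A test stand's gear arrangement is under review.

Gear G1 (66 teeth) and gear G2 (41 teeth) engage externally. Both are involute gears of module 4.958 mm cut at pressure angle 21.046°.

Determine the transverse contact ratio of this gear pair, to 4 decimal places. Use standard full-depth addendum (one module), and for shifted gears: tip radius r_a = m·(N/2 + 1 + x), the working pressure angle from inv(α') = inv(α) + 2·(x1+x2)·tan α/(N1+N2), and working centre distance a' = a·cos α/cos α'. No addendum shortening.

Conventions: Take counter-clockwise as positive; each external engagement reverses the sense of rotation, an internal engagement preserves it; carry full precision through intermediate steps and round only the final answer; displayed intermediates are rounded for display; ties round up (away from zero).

class = single-mesh tooth geometry [involute pair 66T × 41T, m = 4.958]
base radii: r_b1 = 152.699704, r_b2 = 94.858907
tip radii: r_a1 = 168.572000, r_a2 = 106.597000
no profile shift: α' = α, a' = a
action lengths: √(r_a1²−r_b1²) = 71.409520, √(r_a2²−r_b2²) = 48.628265
base pitch p_b = π·m·cos α = 14.536978
CR = (71.409520 + 48.628265 − 265.253000·sin 21.04600°)/14.536978 = 1.704675
contact ratio ≈ 1.7047

1.7047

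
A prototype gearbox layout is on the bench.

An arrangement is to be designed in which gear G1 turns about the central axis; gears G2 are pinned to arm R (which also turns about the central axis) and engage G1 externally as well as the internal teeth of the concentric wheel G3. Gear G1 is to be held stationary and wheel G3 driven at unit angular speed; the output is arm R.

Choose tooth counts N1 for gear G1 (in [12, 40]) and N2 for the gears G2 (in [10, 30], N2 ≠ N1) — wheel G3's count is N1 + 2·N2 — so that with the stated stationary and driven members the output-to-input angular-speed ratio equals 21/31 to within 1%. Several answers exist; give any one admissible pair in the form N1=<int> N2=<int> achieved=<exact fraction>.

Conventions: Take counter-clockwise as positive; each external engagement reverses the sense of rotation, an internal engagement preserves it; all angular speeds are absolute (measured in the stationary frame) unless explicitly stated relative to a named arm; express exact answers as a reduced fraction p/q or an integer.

class = planetary set [ratio 21/31 wanted; Willis about the carrier]
Willis with ω_sun = 0: ω_arm/ω_ring = N3/(N1+N3); set equal to 21/31  ⇒  N3/N1 = (21/31)/(1 − 21/31) = 21/10
N3 = N1 + 2·N2  ⇒  N2/N1 = (N3/N1 − 1)/2 = (21/10 − 1)/2 = 11/20
smallest multiple with N1 ≥ 12 and N2 ≥ 10: k = 1  ⇒  N1 = 1·20 = 20, N2 = 1·11 = 11 (N1 ≤ 40, N2 ≤ 30, N2 ≠ N1 ✓), N3 = 20 + 2·11 = 42
check: N3/(N1+N3) with N1 = 20, N3 = 42 gives 21/31; |achieved − target| = 0 ≤ 21/3100 ✓

N1=20 N2=11 achieved=21/31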